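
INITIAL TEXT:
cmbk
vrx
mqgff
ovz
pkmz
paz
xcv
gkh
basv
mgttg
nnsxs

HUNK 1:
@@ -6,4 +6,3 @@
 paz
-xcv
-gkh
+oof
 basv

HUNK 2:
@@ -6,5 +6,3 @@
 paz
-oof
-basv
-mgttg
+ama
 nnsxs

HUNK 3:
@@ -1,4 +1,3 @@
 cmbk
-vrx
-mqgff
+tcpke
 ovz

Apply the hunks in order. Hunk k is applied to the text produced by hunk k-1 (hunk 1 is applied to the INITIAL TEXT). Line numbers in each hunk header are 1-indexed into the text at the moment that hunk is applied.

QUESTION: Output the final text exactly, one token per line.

Hunk 1: at line 6 remove [xcv,gkh] add [oof] -> 10 lines: cmbk vrx mqgff ovz pkmz paz oof basv mgttg nnsxs
Hunk 2: at line 6 remove [oof,basv,mgttg] add [ama] -> 8 lines: cmbk vrx mqgff ovz pkmz paz ama nnsxs
Hunk 3: at line 1 remove [vrx,mqgff] add [tcpke] -> 7 lines: cmbk tcpke ovz pkmz paz ama nnsxs

Answer: cmbk
tcpke
ovz
pkmz
paz
ama
nnsxs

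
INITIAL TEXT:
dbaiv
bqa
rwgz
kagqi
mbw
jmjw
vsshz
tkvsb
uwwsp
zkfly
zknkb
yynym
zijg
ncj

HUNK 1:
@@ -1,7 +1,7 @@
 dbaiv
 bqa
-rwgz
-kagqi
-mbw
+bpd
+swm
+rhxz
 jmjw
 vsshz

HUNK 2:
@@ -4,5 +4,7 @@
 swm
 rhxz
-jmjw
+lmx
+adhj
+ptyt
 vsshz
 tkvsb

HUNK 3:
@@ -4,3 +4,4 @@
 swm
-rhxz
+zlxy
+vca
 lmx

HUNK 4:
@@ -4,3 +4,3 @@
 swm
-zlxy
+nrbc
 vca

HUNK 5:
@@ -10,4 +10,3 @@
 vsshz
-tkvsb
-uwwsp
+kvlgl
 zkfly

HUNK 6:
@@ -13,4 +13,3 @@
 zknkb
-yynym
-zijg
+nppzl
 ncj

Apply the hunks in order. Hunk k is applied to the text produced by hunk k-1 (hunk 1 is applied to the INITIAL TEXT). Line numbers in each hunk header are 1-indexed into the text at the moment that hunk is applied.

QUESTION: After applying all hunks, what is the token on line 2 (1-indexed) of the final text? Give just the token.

Answer: bqa

Derivation:
Hunk 1: at line 1 remove [rwgz,kagqi,mbw] add [bpd,swm,rhxz] -> 14 lines: dbaiv bqa bpd swm rhxz jmjw vsshz tkvsb uwwsp zkfly zknkb yynym zijg ncj
Hunk 2: at line 4 remove [jmjw] add [lmx,adhj,ptyt] -> 16 lines: dbaiv bqa bpd swm rhxz lmx adhj ptyt vsshz tkvsb uwwsp zkfly zknkb yynym zijg ncj
Hunk 3: at line 4 remove [rhxz] add [zlxy,vca] -> 17 lines: dbaiv bqa bpd swm zlxy vca lmx adhj ptyt vsshz tkvsb uwwsp zkfly zknkb yynym zijg ncj
Hunk 4: at line 4 remove [zlxy] add [nrbc] -> 17 lines: dbaiv bqa bpd swm nrbc vca lmx adhj ptyt vsshz tkvsb uwwsp zkfly zknkb yynym zijg ncj
Hunk 5: at line 10 remove [tkvsb,uwwsp] add [kvlgl] -> 16 lines: dbaiv bqa bpd swm nrbc vca lmx adhj ptyt vsshz kvlgl zkfly zknkb yynym zijg ncj
Hunk 6: at line 13 remove [yynym,zijg] add [nppzl] -> 15 lines: dbaiv bqa bpd swm nrbc vca lmx adhj ptyt vsshz kvlgl zkfly zknkb nppzl ncj
Final line 2: bqa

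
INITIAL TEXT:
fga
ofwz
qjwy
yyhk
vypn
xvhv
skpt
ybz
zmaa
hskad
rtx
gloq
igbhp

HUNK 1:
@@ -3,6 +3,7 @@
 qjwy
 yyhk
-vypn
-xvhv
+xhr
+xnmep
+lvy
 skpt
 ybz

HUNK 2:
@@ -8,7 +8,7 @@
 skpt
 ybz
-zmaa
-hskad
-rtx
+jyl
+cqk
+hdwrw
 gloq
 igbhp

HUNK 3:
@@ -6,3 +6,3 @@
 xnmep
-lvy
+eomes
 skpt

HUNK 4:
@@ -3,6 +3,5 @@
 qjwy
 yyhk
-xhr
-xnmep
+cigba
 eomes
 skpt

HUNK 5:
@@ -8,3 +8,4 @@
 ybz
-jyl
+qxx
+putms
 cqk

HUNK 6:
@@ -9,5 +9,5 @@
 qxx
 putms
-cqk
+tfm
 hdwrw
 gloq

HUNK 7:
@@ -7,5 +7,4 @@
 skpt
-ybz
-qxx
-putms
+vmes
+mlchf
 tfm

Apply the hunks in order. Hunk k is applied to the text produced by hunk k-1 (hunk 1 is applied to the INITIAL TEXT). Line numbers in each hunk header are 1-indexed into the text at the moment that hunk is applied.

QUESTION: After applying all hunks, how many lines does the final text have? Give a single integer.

Hunk 1: at line 3 remove [vypn,xvhv] add [xhr,xnmep,lvy] -> 14 lines: fga ofwz qjwy yyhk xhr xnmep lvy skpt ybz zmaa hskad rtx gloq igbhp
Hunk 2: at line 8 remove [zmaa,hskad,rtx] add [jyl,cqk,hdwrw] -> 14 lines: fga ofwz qjwy yyhk xhr xnmep lvy skpt ybz jyl cqk hdwrw gloq igbhp
Hunk 3: at line 6 remove [lvy] add [eomes] -> 14 lines: fga ofwz qjwy yyhk xhr xnmep eomes skpt ybz jyl cqk hdwrw gloq igbhp
Hunk 4: at line 3 remove [xhr,xnmep] add [cigba] -> 13 lines: fga ofwz qjwy yyhk cigba eomes skpt ybz jyl cqk hdwrw gloq igbhp
Hunk 5: at line 8 remove [jyl] add [qxx,putms] -> 14 lines: fga ofwz qjwy yyhk cigba eomes skpt ybz qxx putms cqk hdwrw gloq igbhp
Hunk 6: at line 9 remove [cqk] add [tfm] -> 14 lines: fga ofwz qjwy yyhk cigba eomes skpt ybz qxx putms tfm hdwrw gloq igbhp
Hunk 7: at line 7 remove [ybz,qxx,putms] add [vmes,mlchf] -> 13 lines: fga ofwz qjwy yyhk cigba eomes skpt vmes mlchf tfm hdwrw gloq igbhp
Final line count: 13

Answer: 13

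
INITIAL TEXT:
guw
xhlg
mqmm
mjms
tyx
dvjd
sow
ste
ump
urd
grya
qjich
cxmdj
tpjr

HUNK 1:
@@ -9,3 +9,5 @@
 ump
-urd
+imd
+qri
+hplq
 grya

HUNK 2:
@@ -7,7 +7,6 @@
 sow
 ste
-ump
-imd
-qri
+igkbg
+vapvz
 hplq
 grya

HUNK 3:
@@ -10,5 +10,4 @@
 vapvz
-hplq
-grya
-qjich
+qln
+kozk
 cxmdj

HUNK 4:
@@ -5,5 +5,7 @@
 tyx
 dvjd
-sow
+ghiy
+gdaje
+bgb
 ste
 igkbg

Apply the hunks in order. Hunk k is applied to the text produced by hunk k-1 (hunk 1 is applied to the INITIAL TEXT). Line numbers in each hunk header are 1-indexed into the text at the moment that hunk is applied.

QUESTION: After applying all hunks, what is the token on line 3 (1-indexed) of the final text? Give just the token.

Answer: mqmm

Derivation:
Hunk 1: at line 9 remove [urd] add [imd,qri,hplq] -> 16 lines: guw xhlg mqmm mjms tyx dvjd sow ste ump imd qri hplq grya qjich cxmdj tpjr
Hunk 2: at line 7 remove [ump,imd,qri] add [igkbg,vapvz] -> 15 lines: guw xhlg mqmm mjms tyx dvjd sow ste igkbg vapvz hplq grya qjich cxmdj tpjr
Hunk 3: at line 10 remove [hplq,grya,qjich] add [qln,kozk] -> 14 lines: guw xhlg mqmm mjms tyx dvjd sow ste igkbg vapvz qln kozk cxmdj tpjr
Hunk 4: at line 5 remove [sow] add [ghiy,gdaje,bgb] -> 16 lines: guw xhlg mqmm mjms tyx dvjd ghiy gdaje bgb ste igkbg vapvz qln kozk cxmdj tpjr
Final line 3: mqmm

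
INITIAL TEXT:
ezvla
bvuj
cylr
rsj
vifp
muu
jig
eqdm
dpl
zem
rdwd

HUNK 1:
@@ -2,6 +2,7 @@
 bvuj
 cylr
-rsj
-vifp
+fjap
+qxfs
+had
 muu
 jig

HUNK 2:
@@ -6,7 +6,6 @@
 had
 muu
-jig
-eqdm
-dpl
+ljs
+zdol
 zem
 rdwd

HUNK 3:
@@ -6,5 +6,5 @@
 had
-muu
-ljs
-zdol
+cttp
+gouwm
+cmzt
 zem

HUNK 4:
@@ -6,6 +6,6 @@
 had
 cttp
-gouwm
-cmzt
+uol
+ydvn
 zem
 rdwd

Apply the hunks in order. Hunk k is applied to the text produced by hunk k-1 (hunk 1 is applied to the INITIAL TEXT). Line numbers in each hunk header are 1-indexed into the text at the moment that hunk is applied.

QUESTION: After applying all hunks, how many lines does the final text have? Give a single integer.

Hunk 1: at line 2 remove [rsj,vifp] add [fjap,qxfs,had] -> 12 lines: ezvla bvuj cylr fjap qxfs had muu jig eqdm dpl zem rdwd
Hunk 2: at line 6 remove [jig,eqdm,dpl] add [ljs,zdol] -> 11 lines: ezvla bvuj cylr fjap qxfs had muu ljs zdol zem rdwd
Hunk 3: at line 6 remove [muu,ljs,zdol] add [cttp,gouwm,cmzt] -> 11 lines: ezvla bvuj cylr fjap qxfs had cttp gouwm cmzt zem rdwd
Hunk 4: at line 6 remove [gouwm,cmzt] add [uol,ydvn] -> 11 lines: ezvla bvuj cylr fjap qxfs had cttp uol ydvn zem rdwd
Final line count: 11

Answer: 11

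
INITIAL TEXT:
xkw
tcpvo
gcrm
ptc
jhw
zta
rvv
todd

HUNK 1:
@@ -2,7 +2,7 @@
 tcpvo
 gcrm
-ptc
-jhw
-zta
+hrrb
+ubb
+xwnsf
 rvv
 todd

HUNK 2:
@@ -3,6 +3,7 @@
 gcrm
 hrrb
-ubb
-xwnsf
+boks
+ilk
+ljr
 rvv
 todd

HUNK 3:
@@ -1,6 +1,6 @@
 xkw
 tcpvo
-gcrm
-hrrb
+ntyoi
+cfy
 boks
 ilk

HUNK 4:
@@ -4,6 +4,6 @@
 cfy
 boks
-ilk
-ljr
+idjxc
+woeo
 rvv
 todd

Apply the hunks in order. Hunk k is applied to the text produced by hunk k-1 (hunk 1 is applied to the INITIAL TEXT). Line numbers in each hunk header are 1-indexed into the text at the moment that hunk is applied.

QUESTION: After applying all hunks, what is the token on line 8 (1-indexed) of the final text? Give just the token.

Answer: rvv

Derivation:
Hunk 1: at line 2 remove [ptc,jhw,zta] add [hrrb,ubb,xwnsf] -> 8 lines: xkw tcpvo gcrm hrrb ubb xwnsf rvv todd
Hunk 2: at line 3 remove [ubb,xwnsf] add [boks,ilk,ljr] -> 9 lines: xkw tcpvo gcrm hrrb boks ilk ljr rvv todd
Hunk 3: at line 1 remove [gcrm,hrrb] add [ntyoi,cfy] -> 9 lines: xkw tcpvo ntyoi cfy boks ilk ljr rvv todd
Hunk 4: at line 4 remove [ilk,ljr] add [idjxc,woeo] -> 9 lines: xkw tcpvo ntyoi cfy boks idjxc woeo rvv todd
Final line 8: rvv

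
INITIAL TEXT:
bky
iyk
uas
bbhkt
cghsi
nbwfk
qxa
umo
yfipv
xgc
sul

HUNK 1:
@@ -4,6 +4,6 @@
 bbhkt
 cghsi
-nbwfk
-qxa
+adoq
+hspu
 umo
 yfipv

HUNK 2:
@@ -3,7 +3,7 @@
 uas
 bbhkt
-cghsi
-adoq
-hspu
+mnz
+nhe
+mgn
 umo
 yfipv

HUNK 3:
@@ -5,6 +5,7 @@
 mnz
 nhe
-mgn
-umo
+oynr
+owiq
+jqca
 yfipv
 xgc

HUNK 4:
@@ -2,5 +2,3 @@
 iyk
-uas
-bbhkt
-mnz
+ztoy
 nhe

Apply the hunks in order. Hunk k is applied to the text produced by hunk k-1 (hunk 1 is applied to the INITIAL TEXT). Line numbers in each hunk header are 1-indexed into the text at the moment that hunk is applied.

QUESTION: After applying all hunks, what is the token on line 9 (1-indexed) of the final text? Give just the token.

Answer: xgc

Derivation:
Hunk 1: at line 4 remove [nbwfk,qxa] add [adoq,hspu] -> 11 lines: bky iyk uas bbhkt cghsi adoq hspu umo yfipv xgc sul
Hunk 2: at line 3 remove [cghsi,adoq,hspu] add [mnz,nhe,mgn] -> 11 lines: bky iyk uas bbhkt mnz nhe mgn umo yfipv xgc sul
Hunk 3: at line 5 remove [mgn,umo] add [oynr,owiq,jqca] -> 12 lines: bky iyk uas bbhkt mnz nhe oynr owiq jqca yfipv xgc sul
Hunk 4: at line 2 remove [uas,bbhkt,mnz] add [ztoy] -> 10 lines: bky iyk ztoy nhe oynr owiq jqca yfipv xgc sul
Final line 9: xgc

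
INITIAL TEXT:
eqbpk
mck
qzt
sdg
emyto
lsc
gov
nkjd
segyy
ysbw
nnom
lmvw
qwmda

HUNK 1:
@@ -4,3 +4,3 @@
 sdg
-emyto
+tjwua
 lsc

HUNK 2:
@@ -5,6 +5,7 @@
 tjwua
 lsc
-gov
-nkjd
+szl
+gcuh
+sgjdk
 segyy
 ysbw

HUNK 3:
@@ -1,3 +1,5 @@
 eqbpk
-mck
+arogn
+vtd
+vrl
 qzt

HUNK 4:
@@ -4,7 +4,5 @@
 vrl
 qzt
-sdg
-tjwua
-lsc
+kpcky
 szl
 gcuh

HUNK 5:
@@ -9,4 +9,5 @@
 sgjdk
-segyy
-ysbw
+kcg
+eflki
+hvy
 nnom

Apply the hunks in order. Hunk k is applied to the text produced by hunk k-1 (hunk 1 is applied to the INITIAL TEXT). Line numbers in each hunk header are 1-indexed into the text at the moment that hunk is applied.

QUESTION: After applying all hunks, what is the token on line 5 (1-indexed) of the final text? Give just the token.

Answer: qzt

Derivation:
Hunk 1: at line 4 remove [emyto] add [tjwua] -> 13 lines: eqbpk mck qzt sdg tjwua lsc gov nkjd segyy ysbw nnom lmvw qwmda
Hunk 2: at line 5 remove [gov,nkjd] add [szl,gcuh,sgjdk] -> 14 lines: eqbpk mck qzt sdg tjwua lsc szl gcuh sgjdk segyy ysbw nnom lmvw qwmda
Hunk 3: at line 1 remove [mck] add [arogn,vtd,vrl] -> 16 lines: eqbpk arogn vtd vrl qzt sdg tjwua lsc szl gcuh sgjdk segyy ysbw nnom lmvw qwmda
Hunk 4: at line 4 remove [sdg,tjwua,lsc] add [kpcky] -> 14 lines: eqbpk arogn vtd vrl qzt kpcky szl gcuh sgjdk segyy ysbw nnom lmvw qwmda
Hunk 5: at line 9 remove [segyy,ysbw] add [kcg,eflki,hvy] -> 15 lines: eqbpk arogn vtd vrl qzt kpcky szl gcuh sgjdk kcg eflki hvy nnom lmvw qwmda
Final line 5: qzt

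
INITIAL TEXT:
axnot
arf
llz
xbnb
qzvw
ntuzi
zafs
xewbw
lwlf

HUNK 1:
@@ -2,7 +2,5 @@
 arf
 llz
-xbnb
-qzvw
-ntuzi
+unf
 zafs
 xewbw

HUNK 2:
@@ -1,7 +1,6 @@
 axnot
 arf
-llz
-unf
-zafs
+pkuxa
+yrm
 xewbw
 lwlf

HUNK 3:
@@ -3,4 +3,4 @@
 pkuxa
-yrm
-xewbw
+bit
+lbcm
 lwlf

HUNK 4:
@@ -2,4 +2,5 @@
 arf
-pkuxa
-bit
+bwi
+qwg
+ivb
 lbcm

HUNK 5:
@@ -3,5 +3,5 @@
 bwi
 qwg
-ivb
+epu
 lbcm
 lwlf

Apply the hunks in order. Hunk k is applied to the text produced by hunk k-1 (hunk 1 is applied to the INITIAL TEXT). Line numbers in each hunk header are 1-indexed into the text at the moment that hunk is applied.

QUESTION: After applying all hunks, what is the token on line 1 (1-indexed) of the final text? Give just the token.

Hunk 1: at line 2 remove [xbnb,qzvw,ntuzi] add [unf] -> 7 lines: axnot arf llz unf zafs xewbw lwlf
Hunk 2: at line 1 remove [llz,unf,zafs] add [pkuxa,yrm] -> 6 lines: axnot arf pkuxa yrm xewbw lwlf
Hunk 3: at line 3 remove [yrm,xewbw] add [bit,lbcm] -> 6 lines: axnot arf pkuxa bit lbcm lwlf
Hunk 4: at line 2 remove [pkuxa,bit] add [bwi,qwg,ivb] -> 7 lines: axnot arf bwi qwg ivb lbcm lwlf
Hunk 5: at line 3 remove [ivb] add [epu] -> 7 lines: axnot arf bwi qwg epu lbcm lwlf
Final line 1: axnot

Answer: axnot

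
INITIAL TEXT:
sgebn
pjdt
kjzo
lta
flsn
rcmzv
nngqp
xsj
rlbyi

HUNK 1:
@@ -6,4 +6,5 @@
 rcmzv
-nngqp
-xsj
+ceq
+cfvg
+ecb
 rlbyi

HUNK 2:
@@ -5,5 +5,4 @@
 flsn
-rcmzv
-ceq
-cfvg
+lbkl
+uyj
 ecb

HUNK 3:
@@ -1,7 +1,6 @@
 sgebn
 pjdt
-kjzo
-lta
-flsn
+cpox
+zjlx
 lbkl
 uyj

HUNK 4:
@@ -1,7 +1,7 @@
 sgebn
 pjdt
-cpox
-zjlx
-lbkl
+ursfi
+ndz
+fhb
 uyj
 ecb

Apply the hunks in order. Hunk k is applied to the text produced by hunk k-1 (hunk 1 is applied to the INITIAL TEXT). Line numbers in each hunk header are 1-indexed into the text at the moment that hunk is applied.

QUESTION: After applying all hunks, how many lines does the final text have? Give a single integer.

Hunk 1: at line 6 remove [nngqp,xsj] add [ceq,cfvg,ecb] -> 10 lines: sgebn pjdt kjzo lta flsn rcmzv ceq cfvg ecb rlbyi
Hunk 2: at line 5 remove [rcmzv,ceq,cfvg] add [lbkl,uyj] -> 9 lines: sgebn pjdt kjzo lta flsn lbkl uyj ecb rlbyi
Hunk 3: at line 1 remove [kjzo,lta,flsn] add [cpox,zjlx] -> 8 lines: sgebn pjdt cpox zjlx lbkl uyj ecb rlbyi
Hunk 4: at line 1 remove [cpox,zjlx,lbkl] add [ursfi,ndz,fhb] -> 8 lines: sgebn pjdt ursfi ndz fhb uyj ecb rlbyi
Final line count: 8

Answer: 8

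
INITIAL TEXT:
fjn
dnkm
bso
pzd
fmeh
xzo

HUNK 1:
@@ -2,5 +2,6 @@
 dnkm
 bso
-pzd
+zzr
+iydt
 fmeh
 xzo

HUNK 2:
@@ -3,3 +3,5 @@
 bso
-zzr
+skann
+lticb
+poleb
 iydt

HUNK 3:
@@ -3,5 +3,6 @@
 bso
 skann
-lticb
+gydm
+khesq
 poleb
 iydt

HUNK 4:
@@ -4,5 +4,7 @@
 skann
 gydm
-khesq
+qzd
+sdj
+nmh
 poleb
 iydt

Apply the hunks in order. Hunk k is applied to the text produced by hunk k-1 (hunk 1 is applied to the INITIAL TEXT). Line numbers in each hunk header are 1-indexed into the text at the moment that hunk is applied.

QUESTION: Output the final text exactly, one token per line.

Answer: fjn
dnkm
bso
skann
gydm
qzd
sdj
nmh
poleb
iydt
fmeh
xzo

Derivation:
Hunk 1: at line 2 remove [pzd] add [zzr,iydt] -> 7 lines: fjn dnkm bso zzr iydt fmeh xzo
Hunk 2: at line 3 remove [zzr] add [skann,lticb,poleb] -> 9 lines: fjn dnkm bso skann lticb poleb iydt fmeh xzo
Hunk 3: at line 3 remove [lticb] add [gydm,khesq] -> 10 lines: fjn dnkm bso skann gydm khesq poleb iydt fmeh xzo
Hunk 4: at line 4 remove [khesq] add [qzd,sdj,nmh] -> 12 lines: fjn dnkm bso skann gydm qzd sdj nmh poleb iydt fmeh xzo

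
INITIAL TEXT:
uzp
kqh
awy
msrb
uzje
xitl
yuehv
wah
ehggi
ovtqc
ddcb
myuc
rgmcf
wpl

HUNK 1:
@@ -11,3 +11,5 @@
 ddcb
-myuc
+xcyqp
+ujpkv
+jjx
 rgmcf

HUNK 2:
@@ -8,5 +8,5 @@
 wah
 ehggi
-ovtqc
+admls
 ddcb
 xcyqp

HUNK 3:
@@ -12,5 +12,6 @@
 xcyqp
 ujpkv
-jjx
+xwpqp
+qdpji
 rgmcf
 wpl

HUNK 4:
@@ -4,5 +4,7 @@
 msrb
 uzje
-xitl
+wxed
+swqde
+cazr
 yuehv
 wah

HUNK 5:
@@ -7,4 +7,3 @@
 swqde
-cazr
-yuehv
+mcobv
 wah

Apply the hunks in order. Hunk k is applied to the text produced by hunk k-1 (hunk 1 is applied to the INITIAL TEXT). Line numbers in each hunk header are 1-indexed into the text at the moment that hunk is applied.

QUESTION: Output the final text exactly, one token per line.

Answer: uzp
kqh
awy
msrb
uzje
wxed
swqde
mcobv
wah
ehggi
admls
ddcb
xcyqp
ujpkv
xwpqp
qdpji
rgmcf
wpl

Derivation:
Hunk 1: at line 11 remove [myuc] add [xcyqp,ujpkv,jjx] -> 16 lines: uzp kqh awy msrb uzje xitl yuehv wah ehggi ovtqc ddcb xcyqp ujpkv jjx rgmcf wpl
Hunk 2: at line 8 remove [ovtqc] add [admls] -> 16 lines: uzp kqh awy msrb uzje xitl yuehv wah ehggi admls ddcb xcyqp ujpkv jjx rgmcf wpl
Hunk 3: at line 12 remove [jjx] add [xwpqp,qdpji] -> 17 lines: uzp kqh awy msrb uzje xitl yuehv wah ehggi admls ddcb xcyqp ujpkv xwpqp qdpji rgmcf wpl
Hunk 4: at line 4 remove [xitl] add [wxed,swqde,cazr] -> 19 lines: uzp kqh awy msrb uzje wxed swqde cazr yuehv wah ehggi admls ddcb xcyqp ujpkv xwpqp qdpji rgmcf wpl
Hunk 5: at line 7 remove [cazr,yuehv] add [mcobv] -> 18 lines: uzp kqh awy msrb uzje wxed swqde mcobv wah ehggi admls ddcb xcyqp ujpkv xwpqp qdpji rgmcf wpl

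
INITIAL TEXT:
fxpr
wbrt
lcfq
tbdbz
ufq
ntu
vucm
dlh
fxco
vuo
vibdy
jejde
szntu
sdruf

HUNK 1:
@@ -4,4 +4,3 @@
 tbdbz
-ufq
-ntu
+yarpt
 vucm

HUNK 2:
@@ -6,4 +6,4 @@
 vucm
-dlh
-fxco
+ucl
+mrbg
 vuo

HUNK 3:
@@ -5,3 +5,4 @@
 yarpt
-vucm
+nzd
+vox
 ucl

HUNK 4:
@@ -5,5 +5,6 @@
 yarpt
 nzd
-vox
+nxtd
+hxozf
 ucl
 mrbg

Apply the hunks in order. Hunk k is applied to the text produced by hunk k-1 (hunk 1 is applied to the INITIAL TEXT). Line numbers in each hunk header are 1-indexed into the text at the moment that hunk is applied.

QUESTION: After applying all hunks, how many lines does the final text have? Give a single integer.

Hunk 1: at line 4 remove [ufq,ntu] add [yarpt] -> 13 lines: fxpr wbrt lcfq tbdbz yarpt vucm dlh fxco vuo vibdy jejde szntu sdruf
Hunk 2: at line 6 remove [dlh,fxco] add [ucl,mrbg] -> 13 lines: fxpr wbrt lcfq tbdbz yarpt vucm ucl mrbg vuo vibdy jejde szntu sdruf
Hunk 3: at line 5 remove [vucm] add [nzd,vox] -> 14 lines: fxpr wbrt lcfq tbdbz yarpt nzd vox ucl mrbg vuo vibdy jejde szntu sdruf
Hunk 4: at line 5 remove [vox] add [nxtd,hxozf] -> 15 lines: fxpr wbrt lcfq tbdbz yarpt nzd nxtd hxozf ucl mrbg vuo vibdy jejde szntu sdruf
Final line count: 15

Answer: 15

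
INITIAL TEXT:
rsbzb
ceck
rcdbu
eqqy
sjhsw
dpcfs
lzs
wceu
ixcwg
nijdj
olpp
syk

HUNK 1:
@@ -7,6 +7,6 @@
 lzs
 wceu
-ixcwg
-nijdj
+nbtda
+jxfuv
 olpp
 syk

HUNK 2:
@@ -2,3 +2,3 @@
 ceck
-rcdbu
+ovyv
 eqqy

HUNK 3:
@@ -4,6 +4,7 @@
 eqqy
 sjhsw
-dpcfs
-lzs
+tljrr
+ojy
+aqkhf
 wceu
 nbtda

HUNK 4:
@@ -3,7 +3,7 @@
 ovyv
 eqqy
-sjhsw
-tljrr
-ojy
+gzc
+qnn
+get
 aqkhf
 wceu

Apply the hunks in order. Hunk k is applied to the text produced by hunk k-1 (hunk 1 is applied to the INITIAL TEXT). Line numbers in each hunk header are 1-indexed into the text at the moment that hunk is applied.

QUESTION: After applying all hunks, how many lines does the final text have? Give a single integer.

Hunk 1: at line 7 remove [ixcwg,nijdj] add [nbtda,jxfuv] -> 12 lines: rsbzb ceck rcdbu eqqy sjhsw dpcfs lzs wceu nbtda jxfuv olpp syk
Hunk 2: at line 2 remove [rcdbu] add [ovyv] -> 12 lines: rsbzb ceck ovyv eqqy sjhsw dpcfs lzs wceu nbtda jxfuv olpp syk
Hunk 3: at line 4 remove [dpcfs,lzs] add [tljrr,ojy,aqkhf] -> 13 lines: rsbzb ceck ovyv eqqy sjhsw tljrr ojy aqkhf wceu nbtda jxfuv olpp syk
Hunk 4: at line 3 remove [sjhsw,tljrr,ojy] add [gzc,qnn,get] -> 13 lines: rsbzb ceck ovyv eqqy gzc qnn get aqkhf wceu nbtda jxfuv olpp syk
Final line count: 13

Answer: 13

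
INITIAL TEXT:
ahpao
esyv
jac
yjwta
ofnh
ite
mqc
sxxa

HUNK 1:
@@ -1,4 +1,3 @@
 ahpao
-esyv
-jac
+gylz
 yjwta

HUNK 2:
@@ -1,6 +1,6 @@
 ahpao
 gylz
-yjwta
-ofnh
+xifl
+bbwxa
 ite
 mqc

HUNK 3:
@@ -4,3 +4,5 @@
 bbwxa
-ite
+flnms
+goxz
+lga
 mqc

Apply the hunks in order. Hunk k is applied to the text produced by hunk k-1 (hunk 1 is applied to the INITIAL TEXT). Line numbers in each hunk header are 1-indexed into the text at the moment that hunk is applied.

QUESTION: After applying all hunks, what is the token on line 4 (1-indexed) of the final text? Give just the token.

Hunk 1: at line 1 remove [esyv,jac] add [gylz] -> 7 lines: ahpao gylz yjwta ofnh ite mqc sxxa
Hunk 2: at line 1 remove [yjwta,ofnh] add [xifl,bbwxa] -> 7 lines: ahpao gylz xifl bbwxa ite mqc sxxa
Hunk 3: at line 4 remove [ite] add [flnms,goxz,lga] -> 9 lines: ahpao gylz xifl bbwxa flnms goxz lga mqc sxxa
Final line 4: bbwxa

Answer: bbwxa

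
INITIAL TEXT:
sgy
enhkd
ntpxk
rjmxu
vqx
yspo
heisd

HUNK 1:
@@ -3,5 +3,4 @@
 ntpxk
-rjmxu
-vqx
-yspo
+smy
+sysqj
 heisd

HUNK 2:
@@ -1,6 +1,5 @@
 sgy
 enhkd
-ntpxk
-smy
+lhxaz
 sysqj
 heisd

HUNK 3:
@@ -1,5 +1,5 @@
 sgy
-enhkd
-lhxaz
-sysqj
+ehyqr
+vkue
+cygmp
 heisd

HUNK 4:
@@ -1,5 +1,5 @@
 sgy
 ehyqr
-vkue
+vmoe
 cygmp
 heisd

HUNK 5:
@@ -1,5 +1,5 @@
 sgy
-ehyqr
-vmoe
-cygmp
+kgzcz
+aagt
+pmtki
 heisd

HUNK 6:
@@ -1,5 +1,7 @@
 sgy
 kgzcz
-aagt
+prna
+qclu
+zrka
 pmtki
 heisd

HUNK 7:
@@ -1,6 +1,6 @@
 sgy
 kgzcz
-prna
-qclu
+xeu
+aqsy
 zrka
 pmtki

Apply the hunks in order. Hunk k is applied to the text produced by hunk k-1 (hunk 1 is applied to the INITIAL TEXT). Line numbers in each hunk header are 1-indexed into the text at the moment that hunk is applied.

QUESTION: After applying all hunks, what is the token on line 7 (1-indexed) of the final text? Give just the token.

Hunk 1: at line 3 remove [rjmxu,vqx,yspo] add [smy,sysqj] -> 6 lines: sgy enhkd ntpxk smy sysqj heisd
Hunk 2: at line 1 remove [ntpxk,smy] add [lhxaz] -> 5 lines: sgy enhkd lhxaz sysqj heisd
Hunk 3: at line 1 remove [enhkd,lhxaz,sysqj] add [ehyqr,vkue,cygmp] -> 5 lines: sgy ehyqr vkue cygmp heisd
Hunk 4: at line 1 remove [vkue] add [vmoe] -> 5 lines: sgy ehyqr vmoe cygmp heisd
Hunk 5: at line 1 remove [ehyqr,vmoe,cygmp] add [kgzcz,aagt,pmtki] -> 5 lines: sgy kgzcz aagt pmtki heisd
Hunk 6: at line 1 remove [aagt] add [prna,qclu,zrka] -> 7 lines: sgy kgzcz prna qclu zrka pmtki heisd
Hunk 7: at line 1 remove [prna,qclu] add [xeu,aqsy] -> 7 lines: sgy kgzcz xeu aqsy zrka pmtki heisd
Final line 7: heisd

Answer: heisd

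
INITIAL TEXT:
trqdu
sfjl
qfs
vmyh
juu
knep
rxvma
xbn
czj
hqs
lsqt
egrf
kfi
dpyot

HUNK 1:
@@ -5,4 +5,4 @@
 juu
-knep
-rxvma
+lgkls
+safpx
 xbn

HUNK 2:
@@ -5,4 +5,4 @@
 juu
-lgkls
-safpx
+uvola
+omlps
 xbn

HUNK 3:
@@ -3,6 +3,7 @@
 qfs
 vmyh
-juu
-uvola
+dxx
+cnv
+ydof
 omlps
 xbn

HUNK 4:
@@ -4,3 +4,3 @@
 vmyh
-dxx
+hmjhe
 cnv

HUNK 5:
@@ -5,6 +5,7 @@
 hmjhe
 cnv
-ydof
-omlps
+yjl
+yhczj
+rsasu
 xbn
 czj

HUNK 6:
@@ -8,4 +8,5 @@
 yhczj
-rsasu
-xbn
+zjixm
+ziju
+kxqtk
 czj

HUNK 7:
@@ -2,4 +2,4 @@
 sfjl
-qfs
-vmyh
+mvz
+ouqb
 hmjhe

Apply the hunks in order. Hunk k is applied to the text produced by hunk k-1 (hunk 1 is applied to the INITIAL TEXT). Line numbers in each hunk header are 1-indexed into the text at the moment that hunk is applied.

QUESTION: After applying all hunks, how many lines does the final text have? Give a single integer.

Answer: 17

Derivation:
Hunk 1: at line 5 remove [knep,rxvma] add [lgkls,safpx] -> 14 lines: trqdu sfjl qfs vmyh juu lgkls safpx xbn czj hqs lsqt egrf kfi dpyot
Hunk 2: at line 5 remove [lgkls,safpx] add [uvola,omlps] -> 14 lines: trqdu sfjl qfs vmyh juu uvola omlps xbn czj hqs lsqt egrf kfi dpyot
Hunk 3: at line 3 remove [juu,uvola] add [dxx,cnv,ydof] -> 15 lines: trqdu sfjl qfs vmyh dxx cnv ydof omlps xbn czj hqs lsqt egrf kfi dpyot
Hunk 4: at line 4 remove [dxx] add [hmjhe] -> 15 lines: trqdu sfjl qfs vmyh hmjhe cnv ydof omlps xbn czj hqs lsqt egrf kfi dpyot
Hunk 5: at line 5 remove [ydof,omlps] add [yjl,yhczj,rsasu] -> 16 lines: trqdu sfjl qfs vmyh hmjhe cnv yjl yhczj rsasu xbn czj hqs lsqt egrf kfi dpyot
Hunk 6: at line 8 remove [rsasu,xbn] add [zjixm,ziju,kxqtk] -> 17 lines: trqdu sfjl qfs vmyh hmjhe cnv yjl yhczj zjixm ziju kxqtk czj hqs lsqt egrf kfi dpyot
Hunk 7: at line 2 remove [qfs,vmyh] add [mvz,ouqb] -> 17 lines: trqdu sfjl mvz ouqb hmjhe cnv yjl yhczj zjixm ziju kxqtk czj hqs lsqt egrf kfi dpyot
Final line count: 17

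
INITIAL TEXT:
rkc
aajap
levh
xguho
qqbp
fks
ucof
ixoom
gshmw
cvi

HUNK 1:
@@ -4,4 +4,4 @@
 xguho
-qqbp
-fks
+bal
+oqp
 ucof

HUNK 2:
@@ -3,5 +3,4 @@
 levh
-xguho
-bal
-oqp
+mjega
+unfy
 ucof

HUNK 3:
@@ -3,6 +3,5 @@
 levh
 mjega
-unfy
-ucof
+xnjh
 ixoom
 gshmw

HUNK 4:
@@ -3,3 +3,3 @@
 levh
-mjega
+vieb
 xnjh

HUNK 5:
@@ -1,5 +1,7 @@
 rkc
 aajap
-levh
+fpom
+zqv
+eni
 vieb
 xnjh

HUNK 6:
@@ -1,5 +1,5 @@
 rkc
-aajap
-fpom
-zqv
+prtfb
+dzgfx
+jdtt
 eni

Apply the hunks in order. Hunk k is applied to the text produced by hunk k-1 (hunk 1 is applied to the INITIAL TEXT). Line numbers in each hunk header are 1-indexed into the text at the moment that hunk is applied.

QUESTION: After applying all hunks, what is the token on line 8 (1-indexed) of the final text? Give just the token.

Hunk 1: at line 4 remove [qqbp,fks] add [bal,oqp] -> 10 lines: rkc aajap levh xguho bal oqp ucof ixoom gshmw cvi
Hunk 2: at line 3 remove [xguho,bal,oqp] add [mjega,unfy] -> 9 lines: rkc aajap levh mjega unfy ucof ixoom gshmw cvi
Hunk 3: at line 3 remove [unfy,ucof] add [xnjh] -> 8 lines: rkc aajap levh mjega xnjh ixoom gshmw cvi
Hunk 4: at line 3 remove [mjega] add [vieb] -> 8 lines: rkc aajap levh vieb xnjh ixoom gshmw cvi
Hunk 5: at line 1 remove [levh] add [fpom,zqv,eni] -> 10 lines: rkc aajap fpom zqv eni vieb xnjh ixoom gshmw cvi
Hunk 6: at line 1 remove [aajap,fpom,zqv] add [prtfb,dzgfx,jdtt] -> 10 lines: rkc prtfb dzgfx jdtt eni vieb xnjh ixoom gshmw cvi
Final line 8: ixoom

Answer: ixoom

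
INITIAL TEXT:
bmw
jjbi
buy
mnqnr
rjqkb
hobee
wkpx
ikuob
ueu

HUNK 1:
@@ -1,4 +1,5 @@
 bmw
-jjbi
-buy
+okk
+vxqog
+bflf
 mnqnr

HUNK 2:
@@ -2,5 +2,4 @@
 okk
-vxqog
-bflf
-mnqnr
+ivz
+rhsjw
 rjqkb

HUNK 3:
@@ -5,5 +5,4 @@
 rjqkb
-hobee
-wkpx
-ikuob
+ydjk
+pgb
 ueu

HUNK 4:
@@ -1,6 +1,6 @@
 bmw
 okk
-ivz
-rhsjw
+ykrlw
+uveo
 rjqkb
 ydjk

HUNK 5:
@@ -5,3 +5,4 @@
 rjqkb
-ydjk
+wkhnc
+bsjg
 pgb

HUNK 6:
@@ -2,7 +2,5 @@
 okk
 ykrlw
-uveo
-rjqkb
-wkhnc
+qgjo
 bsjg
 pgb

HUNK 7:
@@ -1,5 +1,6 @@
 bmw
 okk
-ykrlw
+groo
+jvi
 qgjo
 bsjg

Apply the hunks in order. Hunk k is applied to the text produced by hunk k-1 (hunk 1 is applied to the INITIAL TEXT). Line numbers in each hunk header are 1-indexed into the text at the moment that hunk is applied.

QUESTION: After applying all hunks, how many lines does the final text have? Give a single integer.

Answer: 8

Derivation:
Hunk 1: at line 1 remove [jjbi,buy] add [okk,vxqog,bflf] -> 10 lines: bmw okk vxqog bflf mnqnr rjqkb hobee wkpx ikuob ueu
Hunk 2: at line 2 remove [vxqog,bflf,mnqnr] add [ivz,rhsjw] -> 9 lines: bmw okk ivz rhsjw rjqkb hobee wkpx ikuob ueu
Hunk 3: at line 5 remove [hobee,wkpx,ikuob] add [ydjk,pgb] -> 8 lines: bmw okk ivz rhsjw rjqkb ydjk pgb ueu
Hunk 4: at line 1 remove [ivz,rhsjw] add [ykrlw,uveo] -> 8 lines: bmw okk ykrlw uveo rjqkb ydjk pgb ueu
Hunk 5: at line 5 remove [ydjk] add [wkhnc,bsjg] -> 9 lines: bmw okk ykrlw uveo rjqkb wkhnc bsjg pgb ueu
Hunk 6: at line 2 remove [uveo,rjqkb,wkhnc] add [qgjo] -> 7 lines: bmw okk ykrlw qgjo bsjg pgb ueu
Hunk 7: at line 1 remove [ykrlw] add [groo,jvi] -> 8 lines: bmw okk groo jvi qgjo bsjg pgb ueu
Final line count: 8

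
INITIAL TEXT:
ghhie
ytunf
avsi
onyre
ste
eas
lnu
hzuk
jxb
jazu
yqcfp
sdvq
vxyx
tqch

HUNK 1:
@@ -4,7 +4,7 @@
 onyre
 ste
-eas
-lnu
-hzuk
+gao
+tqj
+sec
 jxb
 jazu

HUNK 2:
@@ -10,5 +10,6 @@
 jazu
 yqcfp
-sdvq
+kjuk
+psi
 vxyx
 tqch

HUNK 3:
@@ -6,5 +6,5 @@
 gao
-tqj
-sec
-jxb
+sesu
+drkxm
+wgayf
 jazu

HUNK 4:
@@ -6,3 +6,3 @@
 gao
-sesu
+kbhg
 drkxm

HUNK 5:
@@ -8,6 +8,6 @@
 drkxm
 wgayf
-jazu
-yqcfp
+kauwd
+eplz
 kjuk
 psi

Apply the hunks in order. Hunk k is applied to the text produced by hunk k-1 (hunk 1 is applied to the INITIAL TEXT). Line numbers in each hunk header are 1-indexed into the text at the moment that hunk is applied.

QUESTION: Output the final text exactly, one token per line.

Hunk 1: at line 4 remove [eas,lnu,hzuk] add [gao,tqj,sec] -> 14 lines: ghhie ytunf avsi onyre ste gao tqj sec jxb jazu yqcfp sdvq vxyx tqch
Hunk 2: at line 10 remove [sdvq] add [kjuk,psi] -> 15 lines: ghhie ytunf avsi onyre ste gao tqj sec jxb jazu yqcfp kjuk psi vxyx tqch
Hunk 3: at line 6 remove [tqj,sec,jxb] add [sesu,drkxm,wgayf] -> 15 lines: ghhie ytunf avsi onyre ste gao sesu drkxm wgayf jazu yqcfp kjuk psi vxyx tqch
Hunk 4: at line 6 remove [sesu] add [kbhg] -> 15 lines: ghhie ytunf avsi onyre ste gao kbhg drkxm wgayf jazu yqcfp kjuk psi vxyx tqch
Hunk 5: at line 8 remove [jazu,yqcfp] add [kauwd,eplz] -> 15 lines: ghhie ytunf avsi onyre ste gao kbhg drkxm wgayf kauwd eplz kjuk psi vxyx tqch

Answer: ghhie
ytunf
avsi
onyre
ste
gao
kbhg
drkxm
wgayf
kauwd
eplz
kjuk
psi
vxyx
tqch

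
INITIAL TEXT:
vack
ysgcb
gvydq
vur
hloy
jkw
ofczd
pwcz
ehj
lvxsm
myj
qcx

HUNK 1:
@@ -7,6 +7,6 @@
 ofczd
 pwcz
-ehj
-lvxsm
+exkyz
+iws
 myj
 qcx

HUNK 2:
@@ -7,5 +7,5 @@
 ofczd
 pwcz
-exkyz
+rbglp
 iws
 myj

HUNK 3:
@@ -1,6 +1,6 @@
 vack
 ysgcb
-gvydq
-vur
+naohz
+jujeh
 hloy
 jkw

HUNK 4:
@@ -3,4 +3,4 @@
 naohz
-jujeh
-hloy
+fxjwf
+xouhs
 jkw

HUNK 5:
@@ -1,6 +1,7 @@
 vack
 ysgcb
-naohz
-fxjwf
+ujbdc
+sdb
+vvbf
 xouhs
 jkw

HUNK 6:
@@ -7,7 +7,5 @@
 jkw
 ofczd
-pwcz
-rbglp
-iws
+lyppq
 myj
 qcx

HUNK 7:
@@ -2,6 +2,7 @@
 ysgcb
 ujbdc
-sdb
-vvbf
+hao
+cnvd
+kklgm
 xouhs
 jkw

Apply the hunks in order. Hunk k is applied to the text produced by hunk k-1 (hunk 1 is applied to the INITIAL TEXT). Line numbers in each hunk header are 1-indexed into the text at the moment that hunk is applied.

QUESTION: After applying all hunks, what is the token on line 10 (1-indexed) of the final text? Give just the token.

Answer: lyppq

Derivation:
Hunk 1: at line 7 remove [ehj,lvxsm] add [exkyz,iws] -> 12 lines: vack ysgcb gvydq vur hloy jkw ofczd pwcz exkyz iws myj qcx
Hunk 2: at line 7 remove [exkyz] add [rbglp] -> 12 lines: vack ysgcb gvydq vur hloy jkw ofczd pwcz rbglp iws myj qcx
Hunk 3: at line 1 remove [gvydq,vur] add [naohz,jujeh] -> 12 lines: vack ysgcb naohz jujeh hloy jkw ofczd pwcz rbglp iws myj qcx
Hunk 4: at line 3 remove [jujeh,hloy] add [fxjwf,xouhs] -> 12 lines: vack ysgcb naohz fxjwf xouhs jkw ofczd pwcz rbglp iws myj qcx
Hunk 5: at line 1 remove [naohz,fxjwf] add [ujbdc,sdb,vvbf] -> 13 lines: vack ysgcb ujbdc sdb vvbf xouhs jkw ofczd pwcz rbglp iws myj qcx
Hunk 6: at line 7 remove [pwcz,rbglp,iws] add [lyppq] -> 11 lines: vack ysgcb ujbdc sdb vvbf xouhs jkw ofczd lyppq myj qcx
Hunk 7: at line 2 remove [sdb,vvbf] add [hao,cnvd,kklgm] -> 12 lines: vack ysgcb ujbdc hao cnvd kklgm xouhs jkw ofczd lyppq myj qcx
Final line 10: lyppq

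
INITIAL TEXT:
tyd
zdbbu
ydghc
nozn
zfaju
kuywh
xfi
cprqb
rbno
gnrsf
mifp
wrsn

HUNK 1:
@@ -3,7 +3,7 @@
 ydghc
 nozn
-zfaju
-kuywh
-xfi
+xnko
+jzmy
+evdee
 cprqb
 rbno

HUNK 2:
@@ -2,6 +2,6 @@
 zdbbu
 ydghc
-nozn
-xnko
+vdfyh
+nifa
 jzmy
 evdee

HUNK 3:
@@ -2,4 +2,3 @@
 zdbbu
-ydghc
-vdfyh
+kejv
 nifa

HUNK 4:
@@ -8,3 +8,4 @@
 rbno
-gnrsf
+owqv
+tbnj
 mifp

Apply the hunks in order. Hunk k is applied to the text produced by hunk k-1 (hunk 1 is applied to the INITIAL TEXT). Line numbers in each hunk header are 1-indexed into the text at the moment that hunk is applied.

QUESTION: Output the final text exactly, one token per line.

Hunk 1: at line 3 remove [zfaju,kuywh,xfi] add [xnko,jzmy,evdee] -> 12 lines: tyd zdbbu ydghc nozn xnko jzmy evdee cprqb rbno gnrsf mifp wrsn
Hunk 2: at line 2 remove [nozn,xnko] add [vdfyh,nifa] -> 12 lines: tyd zdbbu ydghc vdfyh nifa jzmy evdee cprqb rbno gnrsf mifp wrsn
Hunk 3: at line 2 remove [ydghc,vdfyh] add [kejv] -> 11 lines: tyd zdbbu kejv nifa jzmy evdee cprqb rbno gnrsf mifp wrsn
Hunk 4: at line 8 remove [gnrsf] add [owqv,tbnj] -> 12 lines: tyd zdbbu kejv nifa jzmy evdee cprqb rbno owqv tbnj mifp wrsn

Answer: tyd
zdbbu
kejv
nifa
jzmy
evdee
cprqb
rbno
owqv
tbnj
mifp
wrsn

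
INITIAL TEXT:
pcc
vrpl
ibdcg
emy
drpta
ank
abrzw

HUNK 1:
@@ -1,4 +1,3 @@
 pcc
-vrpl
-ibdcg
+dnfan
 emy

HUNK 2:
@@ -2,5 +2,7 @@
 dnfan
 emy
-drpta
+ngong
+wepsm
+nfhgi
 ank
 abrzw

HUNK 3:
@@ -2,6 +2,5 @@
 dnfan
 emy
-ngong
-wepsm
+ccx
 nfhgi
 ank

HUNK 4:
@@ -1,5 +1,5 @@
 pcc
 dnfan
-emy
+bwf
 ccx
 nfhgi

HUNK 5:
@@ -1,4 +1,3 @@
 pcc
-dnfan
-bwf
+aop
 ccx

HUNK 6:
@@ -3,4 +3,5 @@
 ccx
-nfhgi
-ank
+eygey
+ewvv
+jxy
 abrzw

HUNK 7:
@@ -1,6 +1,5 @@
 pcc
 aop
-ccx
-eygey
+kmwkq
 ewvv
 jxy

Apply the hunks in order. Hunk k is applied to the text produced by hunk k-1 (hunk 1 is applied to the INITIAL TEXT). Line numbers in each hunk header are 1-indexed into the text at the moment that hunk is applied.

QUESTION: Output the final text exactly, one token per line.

Answer: pcc
aop
kmwkq
ewvv
jxy
abrzw

Derivation:
Hunk 1: at line 1 remove [vrpl,ibdcg] add [dnfan] -> 6 lines: pcc dnfan emy drpta ank abrzw
Hunk 2: at line 2 remove [drpta] add [ngong,wepsm,nfhgi] -> 8 lines: pcc dnfan emy ngong wepsm nfhgi ank abrzw
Hunk 3: at line 2 remove [ngong,wepsm] add [ccx] -> 7 lines: pcc dnfan emy ccx nfhgi ank abrzw
Hunk 4: at line 1 remove [emy] add [bwf] -> 7 lines: pcc dnfan bwf ccx nfhgi ank abrzw
Hunk 5: at line 1 remove [dnfan,bwf] add [aop] -> 6 lines: pcc aop ccx nfhgi ank abrzw
Hunk 6: at line 3 remove [nfhgi,ank] add [eygey,ewvv,jxy] -> 7 lines: pcc aop ccx eygey ewvv jxy abrzw
Hunk 7: at line 1 remove [ccx,eygey] add [kmwkq] -> 6 lines: pcc aop kmwkq ewvv jxy abrzw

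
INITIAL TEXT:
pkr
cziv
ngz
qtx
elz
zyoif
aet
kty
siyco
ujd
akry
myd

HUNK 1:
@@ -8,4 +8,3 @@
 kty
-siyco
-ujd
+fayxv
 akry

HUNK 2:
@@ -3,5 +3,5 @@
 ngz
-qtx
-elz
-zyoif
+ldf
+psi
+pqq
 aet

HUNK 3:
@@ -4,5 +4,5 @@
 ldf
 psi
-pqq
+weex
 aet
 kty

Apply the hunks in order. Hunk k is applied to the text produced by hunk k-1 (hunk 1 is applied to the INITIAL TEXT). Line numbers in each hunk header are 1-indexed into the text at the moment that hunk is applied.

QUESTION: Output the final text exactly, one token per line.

Answer: pkr
cziv
ngz
ldf
psi
weex
aet
kty
fayxv
akry
myd

Derivation:
Hunk 1: at line 8 remove [siyco,ujd] add [fayxv] -> 11 lines: pkr cziv ngz qtx elz zyoif aet kty fayxv akry myd
Hunk 2: at line 3 remove [qtx,elz,zyoif] add [ldf,psi,pqq] -> 11 lines: pkr cziv ngz ldf psi pqq aet kty fayxv akry myd
Hunk 3: at line 4 remove [pqq] add [weex] -> 11 lines: pkr cziv ngz ldf psi weex aet kty fayxv akry myd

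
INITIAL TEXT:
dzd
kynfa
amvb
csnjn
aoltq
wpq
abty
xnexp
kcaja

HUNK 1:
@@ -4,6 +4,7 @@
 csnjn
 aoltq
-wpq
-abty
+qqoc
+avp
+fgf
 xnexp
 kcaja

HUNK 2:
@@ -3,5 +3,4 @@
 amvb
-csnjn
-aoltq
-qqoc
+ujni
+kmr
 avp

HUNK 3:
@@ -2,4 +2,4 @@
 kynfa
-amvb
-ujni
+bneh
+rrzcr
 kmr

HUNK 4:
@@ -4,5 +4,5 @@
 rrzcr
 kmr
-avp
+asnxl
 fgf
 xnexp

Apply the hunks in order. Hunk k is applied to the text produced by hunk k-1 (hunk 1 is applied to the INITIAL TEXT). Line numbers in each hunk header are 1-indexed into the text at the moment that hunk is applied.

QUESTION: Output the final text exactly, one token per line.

Answer: dzd
kynfa
bneh
rrzcr
kmr
asnxl
fgf
xnexp
kcaja

Derivation:
Hunk 1: at line 4 remove [wpq,abty] add [qqoc,avp,fgf] -> 10 lines: dzd kynfa amvb csnjn aoltq qqoc avp fgf xnexp kcaja
Hunk 2: at line 3 remove [csnjn,aoltq,qqoc] add [ujni,kmr] -> 9 lines: dzd kynfa amvb ujni kmr avp fgf xnexp kcaja
Hunk 3: at line 2 remove [amvb,ujni] add [bneh,rrzcr] -> 9 lines: dzd kynfa bneh rrzcr kmr avp fgf xnexp kcaja
Hunk 4: at line 4 remove [avp] add [asnxl] -> 9 lines: dzd kynfa bneh rrzcr kmr asnxl fgf xnexp kcaja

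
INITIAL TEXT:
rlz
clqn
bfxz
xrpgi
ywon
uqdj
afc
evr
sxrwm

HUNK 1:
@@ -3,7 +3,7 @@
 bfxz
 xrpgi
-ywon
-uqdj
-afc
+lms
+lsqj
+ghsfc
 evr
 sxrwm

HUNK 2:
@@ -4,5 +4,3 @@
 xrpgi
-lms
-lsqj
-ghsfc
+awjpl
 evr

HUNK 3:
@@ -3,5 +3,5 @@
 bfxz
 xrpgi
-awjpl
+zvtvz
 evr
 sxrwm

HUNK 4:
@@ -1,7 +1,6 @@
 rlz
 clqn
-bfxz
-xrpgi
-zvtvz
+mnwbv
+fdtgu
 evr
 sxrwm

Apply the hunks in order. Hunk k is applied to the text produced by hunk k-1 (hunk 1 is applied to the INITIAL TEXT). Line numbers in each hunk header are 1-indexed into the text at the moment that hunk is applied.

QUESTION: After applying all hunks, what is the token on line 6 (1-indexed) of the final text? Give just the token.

Hunk 1: at line 3 remove [ywon,uqdj,afc] add [lms,lsqj,ghsfc] -> 9 lines: rlz clqn bfxz xrpgi lms lsqj ghsfc evr sxrwm
Hunk 2: at line 4 remove [lms,lsqj,ghsfc] add [awjpl] -> 7 lines: rlz clqn bfxz xrpgi awjpl evr sxrwm
Hunk 3: at line 3 remove [awjpl] add [zvtvz] -> 7 lines: rlz clqn bfxz xrpgi zvtvz evr sxrwm
Hunk 4: at line 1 remove [bfxz,xrpgi,zvtvz] add [mnwbv,fdtgu] -> 6 lines: rlz clqn mnwbv fdtgu evr sxrwm
Final line 6: sxrwm

Answer: sxrwm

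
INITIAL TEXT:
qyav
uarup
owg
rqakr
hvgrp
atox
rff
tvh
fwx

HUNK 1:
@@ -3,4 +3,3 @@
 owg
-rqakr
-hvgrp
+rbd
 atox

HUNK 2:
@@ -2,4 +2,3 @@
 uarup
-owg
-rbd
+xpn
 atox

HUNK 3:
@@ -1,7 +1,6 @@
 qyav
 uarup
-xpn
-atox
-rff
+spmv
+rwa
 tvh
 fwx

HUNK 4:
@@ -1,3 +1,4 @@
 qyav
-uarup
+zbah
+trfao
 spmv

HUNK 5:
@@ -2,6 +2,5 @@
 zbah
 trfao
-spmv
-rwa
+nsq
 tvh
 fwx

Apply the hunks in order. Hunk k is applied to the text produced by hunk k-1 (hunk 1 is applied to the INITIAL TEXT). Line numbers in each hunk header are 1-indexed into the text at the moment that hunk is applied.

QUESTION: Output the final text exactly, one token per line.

Answer: qyav
zbah
trfao
nsq
tvh
fwx

Derivation:
Hunk 1: at line 3 remove [rqakr,hvgrp] add [rbd] -> 8 lines: qyav uarup owg rbd atox rff tvh fwx
Hunk 2: at line 2 remove [owg,rbd] add [xpn] -> 7 lines: qyav uarup xpn atox rff tvh fwx
Hunk 3: at line 1 remove [xpn,atox,rff] add [spmv,rwa] -> 6 lines: qyav uarup spmv rwa tvh fwx
Hunk 4: at line 1 remove [uarup] add [zbah,trfao] -> 7 lines: qyav zbah trfao spmv rwa tvh fwx
Hunk 5: at line 2 remove [spmv,rwa] add [nsq] -> 6 lines: qyav zbah trfao nsq tvh fwx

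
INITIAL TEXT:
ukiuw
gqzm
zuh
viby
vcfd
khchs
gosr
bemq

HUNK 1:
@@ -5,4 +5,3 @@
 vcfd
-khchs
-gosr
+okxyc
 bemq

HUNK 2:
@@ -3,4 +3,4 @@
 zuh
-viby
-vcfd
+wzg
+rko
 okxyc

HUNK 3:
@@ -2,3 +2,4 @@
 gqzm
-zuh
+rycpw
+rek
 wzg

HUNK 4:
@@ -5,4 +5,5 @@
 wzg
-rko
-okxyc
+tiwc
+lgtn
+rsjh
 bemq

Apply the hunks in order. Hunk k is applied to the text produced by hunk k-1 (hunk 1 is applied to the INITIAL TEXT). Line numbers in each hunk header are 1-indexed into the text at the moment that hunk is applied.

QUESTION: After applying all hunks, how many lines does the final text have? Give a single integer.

Answer: 9

Derivation:
Hunk 1: at line 5 remove [khchs,gosr] add [okxyc] -> 7 lines: ukiuw gqzm zuh viby vcfd okxyc bemq
Hunk 2: at line 3 remove [viby,vcfd] add [wzg,rko] -> 7 lines: ukiuw gqzm zuh wzg rko okxyc bemq
Hunk 3: at line 2 remove [zuh] add [rycpw,rek] -> 8 lines: ukiuw gqzm rycpw rek wzg rko okxyc bemq
Hunk 4: at line 5 remove [rko,okxyc] add [tiwc,lgtn,rsjh] -> 9 lines: ukiuw gqzm rycpw rek wzg tiwc lgtn rsjh bemq
Final line count: 9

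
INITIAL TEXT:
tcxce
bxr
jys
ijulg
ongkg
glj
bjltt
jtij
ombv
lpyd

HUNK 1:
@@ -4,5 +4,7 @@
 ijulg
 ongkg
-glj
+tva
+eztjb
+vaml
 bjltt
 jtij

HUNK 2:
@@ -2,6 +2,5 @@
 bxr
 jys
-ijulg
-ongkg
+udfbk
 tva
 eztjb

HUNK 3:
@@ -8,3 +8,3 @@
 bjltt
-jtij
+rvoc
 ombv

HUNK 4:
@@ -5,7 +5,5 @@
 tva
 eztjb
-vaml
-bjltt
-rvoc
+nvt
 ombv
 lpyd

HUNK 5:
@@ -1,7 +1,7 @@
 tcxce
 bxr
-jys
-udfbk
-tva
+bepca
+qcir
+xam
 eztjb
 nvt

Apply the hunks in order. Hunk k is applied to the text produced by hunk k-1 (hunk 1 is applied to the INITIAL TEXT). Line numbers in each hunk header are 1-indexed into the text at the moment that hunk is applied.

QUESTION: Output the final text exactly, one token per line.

Hunk 1: at line 4 remove [glj] add [tva,eztjb,vaml] -> 12 lines: tcxce bxr jys ijulg ongkg tva eztjb vaml bjltt jtij ombv lpyd
Hunk 2: at line 2 remove [ijulg,ongkg] add [udfbk] -> 11 lines: tcxce bxr jys udfbk tva eztjb vaml bjltt jtij ombv lpyd
Hunk 3: at line 8 remove [jtij] add [rvoc] -> 11 lines: tcxce bxr jys udfbk tva eztjb vaml bjltt rvoc ombv lpyd
Hunk 4: at line 5 remove [vaml,bjltt,rvoc] add [nvt] -> 9 lines: tcxce bxr jys udfbk tva eztjb nvt ombv lpyd
Hunk 5: at line 1 remove [jys,udfbk,tva] add [bepca,qcir,xam] -> 9 lines: tcxce bxr bepca qcir xam eztjb nvt ombv lpyd

Answer: tcxce
bxr
bepca
qcir
xam
eztjb
nvt
ombv
lpyd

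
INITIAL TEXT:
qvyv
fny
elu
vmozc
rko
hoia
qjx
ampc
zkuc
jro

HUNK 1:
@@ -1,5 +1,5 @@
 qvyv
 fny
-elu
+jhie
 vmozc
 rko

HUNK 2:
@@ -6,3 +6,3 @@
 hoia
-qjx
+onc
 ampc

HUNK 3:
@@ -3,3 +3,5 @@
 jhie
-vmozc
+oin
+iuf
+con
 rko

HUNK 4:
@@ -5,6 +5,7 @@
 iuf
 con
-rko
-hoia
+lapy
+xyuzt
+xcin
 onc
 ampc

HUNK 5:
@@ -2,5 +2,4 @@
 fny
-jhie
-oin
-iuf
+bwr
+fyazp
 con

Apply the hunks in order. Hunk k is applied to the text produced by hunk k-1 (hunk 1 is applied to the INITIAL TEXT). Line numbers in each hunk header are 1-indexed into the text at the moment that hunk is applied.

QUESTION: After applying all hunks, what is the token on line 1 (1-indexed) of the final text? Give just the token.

Answer: qvyv

Derivation:
Hunk 1: at line 1 remove [elu] add [jhie] -> 10 lines: qvyv fny jhie vmozc rko hoia qjx ampc zkuc jro
Hunk 2: at line 6 remove [qjx] add [onc] -> 10 lines: qvyv fny jhie vmozc rko hoia onc ampc zkuc jro
Hunk 3: at line 3 remove [vmozc] add [oin,iuf,con] -> 12 lines: qvyv fny jhie oin iuf con rko hoia onc ampc zkuc jro
Hunk 4: at line 5 remove [rko,hoia] add [lapy,xyuzt,xcin] -> 13 lines: qvyv fny jhie oin iuf con lapy xyuzt xcin onc ampc zkuc jro
Hunk 5: at line 2 remove [jhie,oin,iuf] add [bwr,fyazp] -> 12 lines: qvyv fny bwr fyazp con lapy xyuzt xcin onc ampc zkuc jro
Final line 1: qvyv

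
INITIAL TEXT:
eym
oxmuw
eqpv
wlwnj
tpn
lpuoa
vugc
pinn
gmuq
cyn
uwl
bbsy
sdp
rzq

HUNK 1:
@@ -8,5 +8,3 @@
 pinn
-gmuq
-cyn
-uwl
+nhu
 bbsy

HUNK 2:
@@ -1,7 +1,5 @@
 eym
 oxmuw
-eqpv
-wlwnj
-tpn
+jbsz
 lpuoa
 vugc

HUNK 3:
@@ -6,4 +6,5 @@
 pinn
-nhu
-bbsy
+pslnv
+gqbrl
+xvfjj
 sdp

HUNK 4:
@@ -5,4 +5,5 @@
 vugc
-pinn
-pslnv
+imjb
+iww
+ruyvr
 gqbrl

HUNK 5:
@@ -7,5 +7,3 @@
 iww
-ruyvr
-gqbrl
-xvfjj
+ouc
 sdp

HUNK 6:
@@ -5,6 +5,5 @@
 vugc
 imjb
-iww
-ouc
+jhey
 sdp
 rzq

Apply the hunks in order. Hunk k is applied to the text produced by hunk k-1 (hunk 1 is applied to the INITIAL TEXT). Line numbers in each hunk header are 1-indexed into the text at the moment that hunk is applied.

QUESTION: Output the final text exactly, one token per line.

Answer: eym
oxmuw
jbsz
lpuoa
vugc
imjb
jhey
sdp
rzq

Derivation:
Hunk 1: at line 8 remove [gmuq,cyn,uwl] add [nhu] -> 12 lines: eym oxmuw eqpv wlwnj tpn lpuoa vugc pinn nhu bbsy sdp rzq
Hunk 2: at line 1 remove [eqpv,wlwnj,tpn] add [jbsz] -> 10 lines: eym oxmuw jbsz lpuoa vugc pinn nhu bbsy sdp rzq
Hunk 3: at line 6 remove [nhu,bbsy] add [pslnv,gqbrl,xvfjj] -> 11 lines: eym oxmuw jbsz lpuoa vugc pinn pslnv gqbrl xvfjj sdp rzq
Hunk 4: at line 5 remove [pinn,pslnv] add [imjb,iww,ruyvr] -> 12 lines: eym oxmuw jbsz lpuoa vugc imjb iww ruyvr gqbrl xvfjj sdp rzq
Hunk 5: at line 7 remove [ruyvr,gqbrl,xvfjj] add [ouc] -> 10 lines: eym oxmuw jbsz lpuoa vugc imjb iww ouc sdp rzq
Hunk 6: at line 5 remove [iww,ouc] add [jhey] -> 9 lines: eym oxmuw jbsz lpuoa vugc imjb jhey sdp rzq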